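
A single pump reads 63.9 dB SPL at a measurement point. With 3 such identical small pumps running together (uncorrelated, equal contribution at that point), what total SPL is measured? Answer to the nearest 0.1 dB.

3 equal incoherent sources raise the level by 10·log₁₀(3) = 4.77 dB.
L_total = 63.9 + 4.77 = 68.7 dB SPL.

68.7 dB SPL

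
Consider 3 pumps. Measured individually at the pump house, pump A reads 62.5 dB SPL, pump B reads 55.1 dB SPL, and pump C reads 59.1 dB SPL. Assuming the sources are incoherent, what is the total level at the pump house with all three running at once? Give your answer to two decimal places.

64.65 dB SPL

Add the sources as powers (linear), then convert back to dB:
L_total = 10·log₁₀(10^(62.5/10) + 10^(55.1/10) + 10^(59.1/10)) = 10·log₁₀(2915000) = 64.65 dB SPL.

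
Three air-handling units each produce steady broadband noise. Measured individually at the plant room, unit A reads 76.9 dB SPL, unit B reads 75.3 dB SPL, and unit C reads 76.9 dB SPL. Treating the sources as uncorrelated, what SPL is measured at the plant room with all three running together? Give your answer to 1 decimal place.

Incoherent sources sum as intensities:
L_total = 10·log₁₀(10^(76.9/10) + 10^(75.3/10) + 10^(76.9/10)) = 10·log₁₀(131800000) = 81.2 dB SPL.

81.2 dB SPL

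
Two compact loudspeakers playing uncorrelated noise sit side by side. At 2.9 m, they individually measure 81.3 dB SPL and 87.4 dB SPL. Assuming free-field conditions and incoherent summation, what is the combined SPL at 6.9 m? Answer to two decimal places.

Combined at 2.9 m: 10·log₁₀(10^(81.3/10)+10^(87.4/10)) = 88.353 dB SPL.
Then apply −20·log₁₀(6.9/2.9) = -7.529 dB → 80.82 dB SPL.

80.82 dB SPL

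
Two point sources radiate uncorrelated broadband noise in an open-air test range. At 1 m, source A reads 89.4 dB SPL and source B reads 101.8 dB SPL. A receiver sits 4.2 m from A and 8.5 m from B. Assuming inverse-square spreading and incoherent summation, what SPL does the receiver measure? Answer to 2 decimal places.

At the listener: L_A = 89.4 − 20·log₁₀(4.2) = 76.935 dB; L_B = 101.8 − 20·log₁₀(8.5) = 83.212 dB.
Combined: 10·log₁₀(10^(76.935/10)+10^(83.212/10)) = 84.13 dB SPL.

84.13 dB SPL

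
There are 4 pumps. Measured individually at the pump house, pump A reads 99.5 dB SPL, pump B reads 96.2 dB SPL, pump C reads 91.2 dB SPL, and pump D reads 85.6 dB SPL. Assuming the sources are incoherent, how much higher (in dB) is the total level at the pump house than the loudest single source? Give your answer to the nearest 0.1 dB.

2.2 dB

Uncorrelated sources add in intensity (power), not in dB.
L_total = 10·log₁₀(10^(99.5/10) + 10^(96.2/10) + 10^(91.2/10) + 10^(85.6/10)) = 101.69 dB SPL.
Excess over the loudest (99.5 dB): 101.69 − 99.5 = 2.2 dB.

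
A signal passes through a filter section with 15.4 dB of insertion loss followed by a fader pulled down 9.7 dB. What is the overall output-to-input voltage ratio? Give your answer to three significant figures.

0.0556

Net gain = (−15.4) + (−9.7) = -25.1 dB.
Voltage ratio = 10^(-25.1/20) = 0.0556.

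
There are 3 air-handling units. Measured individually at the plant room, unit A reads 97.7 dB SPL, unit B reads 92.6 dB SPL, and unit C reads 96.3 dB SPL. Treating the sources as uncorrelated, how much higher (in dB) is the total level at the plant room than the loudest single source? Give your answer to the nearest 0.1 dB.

3.1 dB

Incoherent sources sum as intensities:
L_total = 10·log₁₀(10^(97.7/10) + 10^(92.6/10) + 10^(96.3/10)) = 100.78 dB SPL.
Excess over the loudest (97.7 dB): 100.78 − 97.7 = 3.1 dB.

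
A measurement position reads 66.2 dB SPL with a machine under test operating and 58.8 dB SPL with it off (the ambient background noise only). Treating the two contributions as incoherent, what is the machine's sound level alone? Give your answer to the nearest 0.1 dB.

Background correction is a power subtraction:
L_src = 10·log₁₀(10^(66.2/10) − 10^(58.8/10)) = 10·log₁₀(3410000) = 65.3 dB SPL.

65.3 dB SPL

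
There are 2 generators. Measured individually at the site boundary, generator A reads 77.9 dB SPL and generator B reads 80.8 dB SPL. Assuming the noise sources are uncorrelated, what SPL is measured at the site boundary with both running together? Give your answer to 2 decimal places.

Incoherent sources sum as intensities:
L_total = 10·log₁₀(10^(77.9/10) + 10^(80.8/10)) = 10·log₁₀(181900000) = 82.60 dB SPL.

82.60 dB SPL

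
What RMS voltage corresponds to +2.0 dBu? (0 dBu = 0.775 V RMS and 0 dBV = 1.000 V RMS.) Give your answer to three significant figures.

V = 0.775 V × 10^(+2.0/20).
= 0.775 × 1.259 = 0.976 V.

0.976 V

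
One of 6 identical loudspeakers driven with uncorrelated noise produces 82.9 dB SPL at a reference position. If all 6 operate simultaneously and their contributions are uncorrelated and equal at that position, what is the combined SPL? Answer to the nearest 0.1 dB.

6 equal incoherent sources raise the level by 10·log₁₀(6) = 7.78 dB.
L_total = 82.9 + 7.78 = 90.7 dB SPL.

90.7 dB SPL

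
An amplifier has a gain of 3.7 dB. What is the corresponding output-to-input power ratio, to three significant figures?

2.34

Power ratio = 10^(dB/10).
10^(3.7/10) = 10^(0.3700) = 2.34.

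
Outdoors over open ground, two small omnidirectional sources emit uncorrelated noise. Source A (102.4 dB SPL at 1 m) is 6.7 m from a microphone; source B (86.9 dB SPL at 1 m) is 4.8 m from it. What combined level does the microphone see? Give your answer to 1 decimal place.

86.1 dB SPL

At the listener: L_A = 102.4 − 20·log₁₀(6.7) = 85.88 dB; L_B = 86.9 − 20·log₁₀(4.8) = 73.28 dB.
Combined: 10·log₁₀(10^(85.88/10)+10^(73.28/10)) = 86.1 dB SPL.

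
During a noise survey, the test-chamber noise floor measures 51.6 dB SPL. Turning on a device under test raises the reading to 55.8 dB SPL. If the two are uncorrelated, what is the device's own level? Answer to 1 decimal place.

53.7 dB SPL

Subtract intensities: L_src = 10·log₁₀(10^(L_total/10) − 10^(L_bg/10)).
L_src = 10·log₁₀(10^(55.8/10) − 10^(51.6/10)) = 10·log₁₀(235600) = 53.7 dB SPL.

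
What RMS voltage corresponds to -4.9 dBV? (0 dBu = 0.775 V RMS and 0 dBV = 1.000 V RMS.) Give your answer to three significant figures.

V = 1.000 V × 10^(-4.9/20).
= 1.000 × 0.5689 = 0.569 V.

0.569 V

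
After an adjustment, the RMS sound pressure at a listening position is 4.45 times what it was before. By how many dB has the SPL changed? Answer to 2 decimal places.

SPL change from a pressure ratio uses the 20·log₁₀ form:
20·log₁₀(4.45) = 12.97 dB.

12.97 dB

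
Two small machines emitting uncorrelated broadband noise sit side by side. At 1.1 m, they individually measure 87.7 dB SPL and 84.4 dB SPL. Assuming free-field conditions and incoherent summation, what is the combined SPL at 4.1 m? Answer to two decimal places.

77.94 dB SPL

Combined at 1.1 m: 10·log₁₀(10^(87.7/10)+10^(84.4/10)) = 89.366 dB SPL.
Then apply −20·log₁₀(4.1/1.1) = -11.428 dB → 77.94 dB SPL.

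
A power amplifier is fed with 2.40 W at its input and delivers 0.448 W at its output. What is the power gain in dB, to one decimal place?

Power is a power quantity, so gain = 10·log₁₀(P_out/P_in).
10·log₁₀(0.448/2.40) = 10·log₁₀(0.1867) = -7.3 dB.

-7.3 dB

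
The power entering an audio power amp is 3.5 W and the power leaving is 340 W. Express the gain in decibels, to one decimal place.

Power ratio → dB uses the 10·log₁₀ form:
10·log₁₀(340/3.5) = 10·log₁₀(97.14) = 19.9 dB.

19.9 dB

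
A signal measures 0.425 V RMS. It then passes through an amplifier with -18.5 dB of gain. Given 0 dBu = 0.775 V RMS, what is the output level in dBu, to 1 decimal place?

Input level: 20·log₁₀(0.425/0.775) = -5.22 dBu.
Output: -5.22 − 18.5 = -23.7 dBu.

-23.7 dBu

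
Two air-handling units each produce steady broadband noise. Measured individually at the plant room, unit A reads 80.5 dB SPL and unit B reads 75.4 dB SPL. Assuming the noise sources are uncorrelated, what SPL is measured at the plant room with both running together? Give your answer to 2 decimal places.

81.67 dB SPL

Add the sources as powers (linear), then convert back to dB:
L_total = 10·log₁₀(10^(80.5/10) + 10^(75.4/10)) = 10·log₁₀(146900000) = 81.67 dB SPL.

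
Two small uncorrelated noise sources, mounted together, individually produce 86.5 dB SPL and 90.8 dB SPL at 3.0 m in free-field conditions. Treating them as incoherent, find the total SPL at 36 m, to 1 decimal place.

Combined at 3.0 m: 10·log₁₀(10^(86.5/10)+10^(90.8/10)) = 92.17 dB SPL.
Then apply −20·log₁₀(36/3.0) = -21.58 dB → 70.6 dB SPL.

70.6 dB SPL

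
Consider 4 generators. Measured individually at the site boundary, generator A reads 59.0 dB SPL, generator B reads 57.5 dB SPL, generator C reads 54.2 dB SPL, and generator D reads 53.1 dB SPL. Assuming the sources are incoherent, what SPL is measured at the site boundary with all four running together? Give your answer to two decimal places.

62.61 dB SPL

Uncorrelated sources add in intensity (power), not in dB.
L_total = 10·log₁₀(10^(59.0/10) + 10^(57.5/10) + 10^(54.2/10) + 10^(53.1/10)) = 10·log₁₀(1824000) = 62.61 dB SPL.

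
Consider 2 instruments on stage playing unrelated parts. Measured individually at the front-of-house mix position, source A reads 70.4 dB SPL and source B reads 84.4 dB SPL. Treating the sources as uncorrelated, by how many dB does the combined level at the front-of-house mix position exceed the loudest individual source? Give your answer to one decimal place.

0.2 dB

Uncorrelated sources add in intensity (power), not in dB.
L_total = 10·log₁₀(10^(70.4/10) + 10^(84.4/10)) = 84.57 dB SPL.
Excess over the loudest (84.4 dB): 84.57 − 84.4 = 0.2 dB.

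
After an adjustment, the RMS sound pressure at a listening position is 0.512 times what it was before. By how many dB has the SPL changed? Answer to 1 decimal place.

-5.8 dB

Sound pressure is an amplitude quantity: ΔL = 20·log₁₀(p₂/p₁).
20·log₁₀(0.512) = -5.8 dB.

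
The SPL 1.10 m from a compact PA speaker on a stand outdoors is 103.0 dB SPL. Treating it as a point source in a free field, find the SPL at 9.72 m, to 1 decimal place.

84.1 dB SPL

Free-field point source: level drops by 20·log₁₀ of the distance ratio.
ΔL = −20·log₁₀(9.72/1.10) = -18.93 dB, so L₂ = 103.0 + (-18.93) = 84.1 dB SPL.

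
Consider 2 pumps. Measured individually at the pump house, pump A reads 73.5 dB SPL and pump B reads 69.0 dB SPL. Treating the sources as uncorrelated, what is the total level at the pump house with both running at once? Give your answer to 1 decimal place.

74.8 dB SPL

Uncorrelated sources add in intensity (power), not in dB.
L_total = 10·log₁₀(10^(73.5/10) + 10^(69.0/10)) = 10·log₁₀(30330000) = 74.8 dB SPL.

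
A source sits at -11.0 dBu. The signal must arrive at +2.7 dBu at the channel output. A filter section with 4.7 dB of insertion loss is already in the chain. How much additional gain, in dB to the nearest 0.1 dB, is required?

18.4 dB

The required make-up gain is the shortfall in the dB sum.
G = +2.7 − (-11.0) + 4.7 = 18.4 dB.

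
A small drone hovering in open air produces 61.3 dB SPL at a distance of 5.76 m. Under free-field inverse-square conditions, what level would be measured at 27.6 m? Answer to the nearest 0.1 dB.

Inverse-square spreading gives ΔL = −20·log₁₀(d₂/d₁).
ΔL = −20·log₁₀(27.6/5.76) = -13.61 dB, so L₂ = 61.3 + (-13.61) = 47.7 dB SPL.

47.7 dB SPL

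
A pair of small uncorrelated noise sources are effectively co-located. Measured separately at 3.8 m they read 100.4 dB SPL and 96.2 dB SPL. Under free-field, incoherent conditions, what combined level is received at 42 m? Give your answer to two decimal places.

Combined at 3.8 m: 10·log₁₀(10^(100.4/10)+10^(96.2/10)) = 101.799 dB SPL.
Then apply −20·log₁₀(42/3.8) = -20.869 dB → 80.93 dB SPL.

80.93 dB SPL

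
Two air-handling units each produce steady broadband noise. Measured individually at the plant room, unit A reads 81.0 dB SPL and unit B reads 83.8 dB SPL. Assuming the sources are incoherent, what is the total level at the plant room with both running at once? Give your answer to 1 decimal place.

85.6 dB SPL

Incoherent sources sum as intensities:
L_total = 10·log₁₀(10^(81.0/10) + 10^(83.8/10)) = 10·log₁₀(365800000) = 85.6 dB SPL.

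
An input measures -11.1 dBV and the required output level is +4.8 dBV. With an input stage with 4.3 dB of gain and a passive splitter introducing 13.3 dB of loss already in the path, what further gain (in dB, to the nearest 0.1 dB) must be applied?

The required make-up gain is the shortfall in the dB sum.
G = +4.8 − (-11.1) − 4.3 + 13.3 = 24.9 dB.

24.9 dB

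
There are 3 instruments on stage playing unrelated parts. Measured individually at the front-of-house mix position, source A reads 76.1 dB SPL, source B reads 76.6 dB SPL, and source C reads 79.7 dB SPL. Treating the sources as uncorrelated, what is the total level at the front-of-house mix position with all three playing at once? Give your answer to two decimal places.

Uncorrelated sources add in intensity (power), not in dB.
L_total = 10·log₁₀(10^(76.1/10) + 10^(76.6/10) + 10^(79.7/10)) = 10·log₁₀(179800000) = 82.55 dB SPL.

82.55 dB SPL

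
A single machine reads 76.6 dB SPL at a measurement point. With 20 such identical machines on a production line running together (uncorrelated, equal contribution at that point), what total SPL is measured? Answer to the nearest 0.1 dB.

89.6 dB SPL

20 equal incoherent sources raise the level by 10·log₁₀(20) = 13.01 dB.
L_total = 76.6 + 13.01 = 89.6 dB SPL.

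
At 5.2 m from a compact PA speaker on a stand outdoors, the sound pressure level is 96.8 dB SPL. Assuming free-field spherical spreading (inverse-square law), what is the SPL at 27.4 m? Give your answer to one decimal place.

82.4 dB SPL

Free-field point source: level drops by 20·log₁₀ of the distance ratio.
ΔL = −20·log₁₀(27.4/5.2) = -14.43 dB, so L₂ = 96.8 + (-14.43) = 82.4 dB SPL.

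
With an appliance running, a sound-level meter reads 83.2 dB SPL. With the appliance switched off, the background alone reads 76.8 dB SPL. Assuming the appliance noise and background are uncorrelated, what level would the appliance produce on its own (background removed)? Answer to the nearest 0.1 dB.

Remove the background by subtracting linear intensities:
L_src = 10·log₁₀(10^(83.2/10) − 10^(76.8/10)) = 10·log₁₀(161100000) = 82.1 dB SPL.

82.1 dB SPL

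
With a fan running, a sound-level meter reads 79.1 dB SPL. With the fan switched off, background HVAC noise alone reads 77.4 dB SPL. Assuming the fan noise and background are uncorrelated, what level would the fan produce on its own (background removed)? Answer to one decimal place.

74.2 dB SPL

Background correction is a power subtraction:
L_src = 10·log₁₀(10^(79.1/10) − 10^(77.4/10)) = 10·log₁₀(26330000) = 74.2 dB SPL.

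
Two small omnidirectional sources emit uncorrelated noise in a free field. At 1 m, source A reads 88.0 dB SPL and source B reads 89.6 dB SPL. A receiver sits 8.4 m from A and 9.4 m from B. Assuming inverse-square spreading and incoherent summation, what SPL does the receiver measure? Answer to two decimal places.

At the listener: L_A = 88.0 − 20·log₁₀(8.4) = 69.514 dB; L_B = 89.6 − 20·log₁₀(9.4) = 70.137 dB.
Combined: 10·log₁₀(10^(69.514/10)+10^(70.137/10)) = 72.85 dB SPL.

72.85 dB SPL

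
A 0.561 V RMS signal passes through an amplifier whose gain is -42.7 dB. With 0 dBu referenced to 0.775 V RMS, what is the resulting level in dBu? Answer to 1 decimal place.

-45.5 dBu

Input level: 20·log₁₀(0.561/0.775) = -2.81 dBu.
Output: -2.81 − 42.7 = -45.5 dBu.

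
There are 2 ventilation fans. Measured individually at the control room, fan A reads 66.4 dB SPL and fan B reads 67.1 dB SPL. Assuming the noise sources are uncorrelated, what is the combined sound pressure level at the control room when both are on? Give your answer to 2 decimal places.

Uncorrelated sources add in intensity (power), not in dB.
L_total = 10·log₁₀(10^(66.4/10) + 10^(67.1/10)) = 10·log₁₀(9494000) = 69.77 dB SPL.

69.77 dB SPL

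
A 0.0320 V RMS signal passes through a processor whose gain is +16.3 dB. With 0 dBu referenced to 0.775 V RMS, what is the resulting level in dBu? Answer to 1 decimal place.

Input level: 20·log₁₀(0.0320/0.775) = -27.68 dBu.
Output: -27.68 + 16.3 = -11.4 dBu.

-11.4 dBu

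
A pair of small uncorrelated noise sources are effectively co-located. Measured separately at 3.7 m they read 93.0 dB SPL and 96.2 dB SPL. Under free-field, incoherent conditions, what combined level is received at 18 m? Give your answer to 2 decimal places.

Combined at 3.7 m: 10·log₁₀(10^(93.0/10)+10^(96.2/10)) = 97.899 dB SPL.
Then apply −20·log₁₀(18/3.7) = -13.741 dB → 84.16 dB SPL.

84.16 dB SPL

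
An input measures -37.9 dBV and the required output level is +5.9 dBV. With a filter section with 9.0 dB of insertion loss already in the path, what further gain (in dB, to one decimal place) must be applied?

52.8 dB

The required make-up gain is the shortfall in the dB sum.
G = +5.9 − (-37.9) + 9.0 = 52.8 dB.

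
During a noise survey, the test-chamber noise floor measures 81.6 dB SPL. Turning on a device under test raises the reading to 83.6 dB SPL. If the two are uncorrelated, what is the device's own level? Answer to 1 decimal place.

79.3 dB SPL

Remove the background by subtracting linear intensities:
L_src = 10·log₁₀(10^(83.6/10) − 10^(81.6/10)) = 10·log₁₀(84540000) = 79.3 dB SPL.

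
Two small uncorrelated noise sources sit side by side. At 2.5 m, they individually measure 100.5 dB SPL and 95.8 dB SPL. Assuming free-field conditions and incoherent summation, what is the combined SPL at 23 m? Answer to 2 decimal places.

Combined at 2.5 m: 10·log₁₀(10^(100.5/10)+10^(95.8/10)) = 101.767 dB SPL.
Then apply −20·log₁₀(23/2.5) = -19.276 dB → 82.49 dB SPL.

82.49 dB SPL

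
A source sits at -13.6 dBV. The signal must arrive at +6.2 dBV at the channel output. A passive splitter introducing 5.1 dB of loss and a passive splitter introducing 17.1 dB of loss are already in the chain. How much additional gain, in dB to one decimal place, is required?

42.0 dB

The required make-up gain is the shortfall in the dB sum.
G = +6.2 − (-13.6) + 5.1 + 17.1 = 42.0 dB.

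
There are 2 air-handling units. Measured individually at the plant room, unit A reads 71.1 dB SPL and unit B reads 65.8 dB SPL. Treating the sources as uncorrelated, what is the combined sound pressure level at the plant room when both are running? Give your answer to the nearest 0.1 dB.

Add the sources as powers (linear), then convert back to dB:
L_total = 10·log₁₀(10^(71.1/10) + 10^(65.8/10)) = 10·log₁₀(16680000) = 72.2 dB SPL.

72.2 dB SPL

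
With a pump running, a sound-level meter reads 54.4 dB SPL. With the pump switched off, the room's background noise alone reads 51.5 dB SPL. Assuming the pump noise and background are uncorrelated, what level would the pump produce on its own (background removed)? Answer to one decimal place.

51.3 dB SPL

Remove the background by subtracting linear intensities:
L_src = 10·log₁₀(10^(54.4/10) − 10^(51.5/10)) = 10·log₁₀(134200) = 51.3 dB SPL.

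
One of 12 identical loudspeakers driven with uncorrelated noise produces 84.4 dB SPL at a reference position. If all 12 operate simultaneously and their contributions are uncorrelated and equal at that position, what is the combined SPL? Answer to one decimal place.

12 equal incoherent sources raise the level by 10·log₁₀(12) = 10.79 dB.
L_total = 84.4 + 10.79 = 95.2 dB SPL.

95.2 dB SPL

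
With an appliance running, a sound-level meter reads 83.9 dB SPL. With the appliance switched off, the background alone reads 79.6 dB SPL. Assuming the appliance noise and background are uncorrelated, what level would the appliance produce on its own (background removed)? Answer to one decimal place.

Remove the background by subtracting linear intensities:
L_src = 10·log₁₀(10^(83.9/10) − 10^(79.6/10)) = 10·log₁₀(154300000) = 81.9 dB SPL.

81.9 dB SPL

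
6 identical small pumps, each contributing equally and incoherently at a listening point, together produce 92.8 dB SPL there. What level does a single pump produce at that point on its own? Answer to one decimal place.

85.0 dB SPL

6 equal incoherent sources add 10·log₁₀(6) = 7.78 dB over one source.
L_one = 92.8 − 7.78 = 85.0 dB SPL.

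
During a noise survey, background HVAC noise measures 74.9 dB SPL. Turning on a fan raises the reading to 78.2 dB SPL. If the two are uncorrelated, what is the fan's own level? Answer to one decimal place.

75.5 dB SPL

Subtract intensities: L_src = 10·log₁₀(10^(L_total/10) − 10^(L_bg/10)).
L_src = 10·log₁₀(10^(78.2/10) − 10^(74.9/10)) = 10·log₁₀(35170000) = 75.5 dB SPL.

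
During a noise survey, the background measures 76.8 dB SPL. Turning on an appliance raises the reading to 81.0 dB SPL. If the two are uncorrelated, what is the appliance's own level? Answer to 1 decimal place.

78.9 dB SPL

Remove the background by subtracting linear intensities:
L_src = 10·log₁₀(10^(81.0/10) − 10^(76.8/10)) = 10·log₁₀(78030000) = 78.9 dB SPL.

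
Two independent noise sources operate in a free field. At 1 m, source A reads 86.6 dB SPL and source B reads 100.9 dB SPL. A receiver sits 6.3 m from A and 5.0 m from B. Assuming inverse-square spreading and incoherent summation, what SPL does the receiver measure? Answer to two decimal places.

At the listener: L_A = 86.6 − 20·log₁₀(6.3) = 70.613 dB; L_B = 100.9 − 20·log₁₀(5.0) = 86.921 dB.
Combined: 10·log₁₀(10^(70.613/10)+10^(86.921/10)) = 87.02 dB SPL.

87.02 dB SPL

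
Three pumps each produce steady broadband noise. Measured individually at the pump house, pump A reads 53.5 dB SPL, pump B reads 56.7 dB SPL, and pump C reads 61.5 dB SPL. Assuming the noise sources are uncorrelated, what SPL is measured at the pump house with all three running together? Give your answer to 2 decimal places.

63.23 dB SPL

Incoherent sources sum as intensities:
L_total = 10·log₁₀(10^(53.5/10) + 10^(56.7/10) + 10^(61.5/10)) = 10·log₁₀(2104000) = 63.23 dB SPL.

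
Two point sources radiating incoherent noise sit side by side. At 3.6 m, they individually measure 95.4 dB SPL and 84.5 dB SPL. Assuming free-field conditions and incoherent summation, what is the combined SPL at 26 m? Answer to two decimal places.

78.57 dB SPL

Combined at 3.6 m: 10·log₁₀(10^(95.4/10)+10^(84.5/10)) = 95.739 dB SPL.
Then apply −20·log₁₀(26/3.6) = -17.173 dB → 78.57 dB SPL.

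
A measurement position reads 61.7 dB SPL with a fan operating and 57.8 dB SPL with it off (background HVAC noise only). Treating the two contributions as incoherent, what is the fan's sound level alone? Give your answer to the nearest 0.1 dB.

Remove the background by subtracting linear intensities:
L_src = 10·log₁₀(10^(61.7/10) − 10^(57.8/10)) = 10·log₁₀(876500) = 59.4 dB SPL.

59.4 dB SPL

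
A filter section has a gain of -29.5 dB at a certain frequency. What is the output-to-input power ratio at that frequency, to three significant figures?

0.00112

Power ratio = 10^(dB/10).
10^(-29.5/10) = 10^(-2.950) = 0.00112.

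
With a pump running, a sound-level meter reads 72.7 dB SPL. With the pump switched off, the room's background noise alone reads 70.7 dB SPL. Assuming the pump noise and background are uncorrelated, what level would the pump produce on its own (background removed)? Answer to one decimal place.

Subtract intensities: L_src = 10·log₁₀(10^(L_total/10) − 10^(L_bg/10)).
L_src = 10·log₁₀(10^(72.7/10) − 10^(70.7/10)) = 10·log₁₀(6872000) = 68.4 dB SPL.

68.4 dB SPL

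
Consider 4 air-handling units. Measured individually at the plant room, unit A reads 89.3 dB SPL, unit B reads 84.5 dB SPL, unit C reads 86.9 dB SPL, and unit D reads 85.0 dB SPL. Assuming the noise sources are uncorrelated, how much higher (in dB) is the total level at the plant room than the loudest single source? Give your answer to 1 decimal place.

3.6 dB

Uncorrelated sources add in intensity (power), not in dB.
L_total = 10·log₁₀(10^(89.3/10) + 10^(84.5/10) + 10^(86.9/10) + 10^(85.0/10)) = 92.88 dB SPL.
Excess over the loudest (89.3 dB): 92.88 − 89.3 = 3.6 dB.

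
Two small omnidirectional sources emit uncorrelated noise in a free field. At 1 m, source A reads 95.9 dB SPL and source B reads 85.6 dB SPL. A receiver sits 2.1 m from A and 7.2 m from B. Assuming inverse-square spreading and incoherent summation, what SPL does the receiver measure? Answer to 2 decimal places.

89.49 dB SPL

At the listener: L_A = 95.9 − 20·log₁₀(2.1) = 89.456 dB; L_B = 85.6 − 20·log₁₀(7.2) = 68.453 dB.
Combined: 10·log₁₀(10^(89.456/10)+10^(68.453/10)) = 89.49 dB SPL.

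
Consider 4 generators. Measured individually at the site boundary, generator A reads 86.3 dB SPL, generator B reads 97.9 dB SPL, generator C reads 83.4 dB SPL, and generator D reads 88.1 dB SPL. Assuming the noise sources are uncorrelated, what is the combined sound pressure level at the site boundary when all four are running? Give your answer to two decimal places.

Incoherent sources sum as intensities:
L_total = 10·log₁₀(10^(86.3/10) + 10^(97.9/10) + 10^(83.4/10) + 10^(88.1/10)) = 10·log₁₀(7457000000) = 98.73 dB SPL.

98.73 dB SPL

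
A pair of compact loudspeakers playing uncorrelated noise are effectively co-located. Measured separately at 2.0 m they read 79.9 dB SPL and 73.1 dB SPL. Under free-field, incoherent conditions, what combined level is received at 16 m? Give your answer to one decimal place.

62.7 dB SPL

Combined at 2.0 m: 10·log₁₀(10^(79.9/10)+10^(73.1/10)) = 80.72 dB SPL.
Then apply −20·log₁₀(16/2.0) = -18.06 dB → 62.7 dB SPL.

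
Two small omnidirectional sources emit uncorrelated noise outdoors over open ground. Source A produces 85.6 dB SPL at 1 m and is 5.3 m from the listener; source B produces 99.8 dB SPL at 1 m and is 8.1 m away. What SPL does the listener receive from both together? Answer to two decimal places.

82.00 dB SPL

At the listener: L_A = 85.6 − 20·log₁₀(5.3) = 71.114 dB; L_B = 99.8 − 20·log₁₀(8.1) = 81.630 dB.
Combined: 10·log₁₀(10^(71.114/10)+10^(81.630/10)) = 82.00 dB SPL.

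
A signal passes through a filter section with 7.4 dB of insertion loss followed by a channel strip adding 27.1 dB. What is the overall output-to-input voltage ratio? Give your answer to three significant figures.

9.66

Net gain = (−7.4) + 27.1 = 19.7 dB.
Voltage ratio = 10^(19.7/20) = 9.66.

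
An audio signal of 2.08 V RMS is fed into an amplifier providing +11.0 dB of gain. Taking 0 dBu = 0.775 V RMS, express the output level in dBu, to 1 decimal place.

Input level: 20·log₁₀(2.08/0.775) = 8.58 dBu.
Output: 8.58 + 11.0 = +19.6 dBu.

+19.6 dBu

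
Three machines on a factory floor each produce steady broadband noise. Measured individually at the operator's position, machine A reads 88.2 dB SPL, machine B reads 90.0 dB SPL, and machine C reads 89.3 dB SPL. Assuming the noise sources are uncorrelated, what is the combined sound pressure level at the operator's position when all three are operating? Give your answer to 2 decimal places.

Uncorrelated sources add in intensity (power), not in dB.
L_total = 10·log₁₀(10^(88.2/10) + 10^(90.0/10) + 10^(89.3/10)) = 10·log₁₀(2512000000) = 94.00 dB SPL.

94.00 dB SPL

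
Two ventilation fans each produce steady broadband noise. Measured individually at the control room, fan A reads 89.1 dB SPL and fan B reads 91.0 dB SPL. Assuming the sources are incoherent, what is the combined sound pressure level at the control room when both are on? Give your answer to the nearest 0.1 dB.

Uncorrelated sources add in intensity (power), not in dB.
L_total = 10·log₁₀(10^(89.1/10) + 10^(91.0/10)) = 10·log₁₀(2072000000) = 93.2 dB SPL.

93.2 dB SPL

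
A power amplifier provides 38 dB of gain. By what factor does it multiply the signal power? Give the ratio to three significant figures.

Power ratio = 10^(dB/10).
10^(38/10) = 10^(3.800) = 6310.

6310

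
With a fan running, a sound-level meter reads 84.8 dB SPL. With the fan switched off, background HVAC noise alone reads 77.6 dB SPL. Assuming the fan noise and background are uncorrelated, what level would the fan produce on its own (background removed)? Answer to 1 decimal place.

83.9 dB SPL

Background correction is a power subtraction:
L_src = 10·log₁₀(10^(84.8/10) − 10^(77.6/10)) = 10·log₁₀(244500000) = 83.9 dB SPL.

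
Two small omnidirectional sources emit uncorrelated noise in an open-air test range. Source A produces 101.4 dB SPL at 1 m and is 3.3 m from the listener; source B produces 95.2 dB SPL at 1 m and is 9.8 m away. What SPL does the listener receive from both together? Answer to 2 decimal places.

91.15 dB SPL

At the listener: L_A = 101.4 − 20·log₁₀(3.3) = 91.030 dB; L_B = 95.2 − 20·log₁₀(9.8) = 75.375 dB.
Combined: 10·log₁₀(10^(91.030/10)+10^(75.375/10)) = 91.15 dB SPL.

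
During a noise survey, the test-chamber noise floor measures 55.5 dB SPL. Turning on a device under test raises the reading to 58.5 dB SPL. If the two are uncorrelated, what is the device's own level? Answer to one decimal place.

Subtract intensities: L_src = 10·log₁₀(10^(L_total/10) − 10^(L_bg/10)).
L_src = 10·log₁₀(10^(58.5/10) − 10^(55.5/10)) = 10·log₁₀(353100) = 55.5 dB SPL.

55.5 dB SPL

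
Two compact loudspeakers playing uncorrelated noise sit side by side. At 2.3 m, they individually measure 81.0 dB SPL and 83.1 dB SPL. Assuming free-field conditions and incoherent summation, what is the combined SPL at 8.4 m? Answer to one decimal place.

73.9 dB SPL

Combined at 2.3 m: 10·log₁₀(10^(81.0/10)+10^(83.1/10)) = 85.19 dB SPL.
Then apply −20·log₁₀(8.4/2.3) = -11.25 dB → 73.9 dB SPL.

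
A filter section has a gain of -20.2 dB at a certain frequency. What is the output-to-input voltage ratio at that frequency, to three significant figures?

0.0977

Voltage ratio = 10^(dB/20).
10^(-20.2/20) = 10^(-1.010) = 0.0977.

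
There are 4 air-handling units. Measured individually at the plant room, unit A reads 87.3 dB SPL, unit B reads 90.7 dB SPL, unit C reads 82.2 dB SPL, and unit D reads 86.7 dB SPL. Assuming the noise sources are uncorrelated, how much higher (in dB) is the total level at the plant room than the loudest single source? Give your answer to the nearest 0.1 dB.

3.0 dB

Incoherent sources sum as intensities:
L_total = 10·log₁₀(10^(87.3/10) + 10^(90.7/10) + 10^(82.2/10) + 10^(86.7/10)) = 93.70 dB SPL.
Excess over the loudest (90.7 dB): 93.70 − 90.7 = 3.0 dB.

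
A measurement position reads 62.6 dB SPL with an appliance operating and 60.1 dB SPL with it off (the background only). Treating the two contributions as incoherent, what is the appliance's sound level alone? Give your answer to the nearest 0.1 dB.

59.0 dB SPL

Subtract intensities: L_src = 10·log₁₀(10^(L_total/10) − 10^(L_bg/10)).
L_src = 10·log₁₀(10^(62.6/10) − 10^(60.1/10)) = 10·log₁₀(796400) = 59.0 dB SPL.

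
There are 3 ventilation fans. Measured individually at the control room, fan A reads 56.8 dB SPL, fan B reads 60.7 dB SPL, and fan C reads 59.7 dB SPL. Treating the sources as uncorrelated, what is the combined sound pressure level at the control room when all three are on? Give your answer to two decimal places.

Add the sources as powers (linear), then convert back to dB:
L_total = 10·log₁₀(10^(56.8/10) + 10^(60.7/10) + 10^(59.7/10)) = 10·log₁₀(2587000) = 64.13 dB SPL.

64.13 dB SPL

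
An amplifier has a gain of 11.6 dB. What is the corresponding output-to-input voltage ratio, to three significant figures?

3.80

Voltage ratio = 10^(dB/20).
10^(11.6/20) = 10^(0.5800) = 3.80.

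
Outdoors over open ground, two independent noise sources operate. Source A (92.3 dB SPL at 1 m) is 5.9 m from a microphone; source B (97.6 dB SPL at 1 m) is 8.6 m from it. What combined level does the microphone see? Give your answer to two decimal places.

81.02 dB SPL

At the listener: L_A = 92.3 − 20·log₁₀(5.9) = 76.883 dB; L_B = 97.6 − 20·log₁₀(8.6) = 78.910 dB.
Combined: 10·log₁₀(10^(76.883/10)+10^(78.910/10)) = 81.02 dB SPL.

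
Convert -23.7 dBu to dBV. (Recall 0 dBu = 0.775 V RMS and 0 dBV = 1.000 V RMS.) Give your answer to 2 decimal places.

The offset between the scales is 20·log₁₀(0.775/1.000) = −2.214 dB.
So dBV = -23.7 − 2.214 = -25.91 dBV.

-25.91 dBV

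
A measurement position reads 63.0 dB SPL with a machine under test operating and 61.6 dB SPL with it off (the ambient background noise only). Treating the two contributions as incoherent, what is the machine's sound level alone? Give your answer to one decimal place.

Background correction is a power subtraction:
L_src = 10·log₁₀(10^(63.0/10) − 10^(61.6/10)) = 10·log₁₀(549800) = 57.4 dB SPL.

57.4 dB SPL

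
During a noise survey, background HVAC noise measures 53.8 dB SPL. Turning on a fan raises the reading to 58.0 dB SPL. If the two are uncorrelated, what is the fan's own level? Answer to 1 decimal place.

55.9 dB SPL

Background correction is a power subtraction:
L_src = 10·log₁₀(10^(58.0/10) − 10^(53.8/10)) = 10·log₁₀(391100) = 55.9 dB SPL.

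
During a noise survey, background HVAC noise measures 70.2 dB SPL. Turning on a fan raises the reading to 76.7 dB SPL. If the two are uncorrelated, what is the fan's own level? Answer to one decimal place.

Subtract intensities: L_src = 10·log₁₀(10^(L_total/10) − 10^(L_bg/10)).
L_src = 10·log₁₀(10^(76.7/10) − 10^(70.2/10)) = 10·log₁₀(36300000) = 75.6 dB SPL.

75.6 dB SPL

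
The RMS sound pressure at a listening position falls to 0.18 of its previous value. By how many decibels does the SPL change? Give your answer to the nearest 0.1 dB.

-14.9 dB

Sound pressure is an amplitude quantity: ΔL = 20·log₁₀(p₂/p₁).
20·log₁₀(0.18) = -14.9 dB.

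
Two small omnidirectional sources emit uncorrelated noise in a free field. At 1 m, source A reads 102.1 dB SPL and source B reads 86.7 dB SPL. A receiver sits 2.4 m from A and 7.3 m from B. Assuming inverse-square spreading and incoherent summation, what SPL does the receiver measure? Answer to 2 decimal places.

At the listener: L_A = 102.1 − 20·log₁₀(2.4) = 94.496 dB; L_B = 86.7 − 20·log₁₀(7.3) = 69.434 dB.
Combined: 10·log₁₀(10^(94.496/10)+10^(69.434/10)) = 94.51 dB SPL.

94.51 dB SPL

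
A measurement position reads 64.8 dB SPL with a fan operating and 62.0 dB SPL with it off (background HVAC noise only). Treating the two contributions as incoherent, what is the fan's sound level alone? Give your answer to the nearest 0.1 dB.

Background correction is a power subtraction:
L_src = 10·log₁₀(10^(64.8/10) − 10^(62.0/10)) = 10·log₁₀(1435000) = 61.6 dB SPL.

61.6 dB SPL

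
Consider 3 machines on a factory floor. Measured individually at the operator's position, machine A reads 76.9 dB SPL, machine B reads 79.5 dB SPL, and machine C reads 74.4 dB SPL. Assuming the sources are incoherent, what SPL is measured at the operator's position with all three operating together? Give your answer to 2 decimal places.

Incoherent sources sum as intensities:
L_total = 10·log₁₀(10^(76.9/10) + 10^(79.5/10) + 10^(74.4/10)) = 10·log₁₀(165600000) = 82.19 dB SPL.

82.19 dB SPL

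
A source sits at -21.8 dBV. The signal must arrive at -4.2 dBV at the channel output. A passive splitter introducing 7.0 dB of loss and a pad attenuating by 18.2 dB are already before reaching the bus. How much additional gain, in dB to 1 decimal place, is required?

42.8 dB

The required make-up gain is the shortfall in the dB sum.
G = -4.2 − (-21.8) + 7.0 + 18.2 = 42.8 dB.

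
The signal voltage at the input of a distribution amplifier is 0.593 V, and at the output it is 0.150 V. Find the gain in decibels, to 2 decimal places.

For a voltage ratio, dB = 20·log₁₀(V₂/V₁).
20·log₁₀(0.150/0.593) = 20·log₁₀(0.2530) = -11.94 dB.

-11.94 dB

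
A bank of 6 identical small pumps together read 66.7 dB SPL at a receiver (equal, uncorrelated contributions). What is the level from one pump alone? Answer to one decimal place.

6 equal incoherent sources add 10·log₁₀(6) = 7.78 dB over one source.
L_one = 66.7 − 7.78 = 58.9 dB SPL.

58.9 dB SPL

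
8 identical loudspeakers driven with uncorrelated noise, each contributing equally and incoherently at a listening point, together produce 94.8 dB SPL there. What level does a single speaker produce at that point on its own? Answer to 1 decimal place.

8 equal incoherent sources add 10·log₁₀(8) = 9.03 dB over one source.
L_one = 94.8 − 9.03 = 85.8 dB SPL.

85.8 dB SPL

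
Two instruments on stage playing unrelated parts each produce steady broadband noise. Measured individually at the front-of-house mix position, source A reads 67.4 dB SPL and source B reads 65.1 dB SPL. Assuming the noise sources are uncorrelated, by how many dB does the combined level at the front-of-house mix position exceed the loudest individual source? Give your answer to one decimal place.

2.0 dB

Uncorrelated sources add in intensity (power), not in dB.
L_total = 10·log₁₀(10^(67.4/10) + 10^(65.1/10)) = 69.41 dB SPL.
Excess over the loudest (67.4 dB): 69.41 − 67.4 = 2.0 dB.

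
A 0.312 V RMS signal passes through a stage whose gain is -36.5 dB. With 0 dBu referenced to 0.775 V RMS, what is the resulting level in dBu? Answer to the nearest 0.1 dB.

-44.4 dBu

Input level: 20·log₁₀(0.312/0.775) = -7.90 dBu.
Output: -7.90 − 36.5 = -44.4 dBu.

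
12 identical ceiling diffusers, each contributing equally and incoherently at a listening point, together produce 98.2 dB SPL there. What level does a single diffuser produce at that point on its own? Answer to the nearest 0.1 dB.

87.4 dB SPL

12 equal incoherent sources add 10·log₁₀(12) = 10.79 dB over one source.
L_one = 98.2 − 10.79 = 87.4 dB SPL.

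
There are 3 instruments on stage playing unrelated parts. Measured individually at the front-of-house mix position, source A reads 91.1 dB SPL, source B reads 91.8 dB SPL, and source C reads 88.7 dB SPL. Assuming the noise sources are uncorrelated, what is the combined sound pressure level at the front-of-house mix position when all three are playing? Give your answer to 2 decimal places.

95.49 dB SPL

Uncorrelated sources add in intensity (power), not in dB.
L_total = 10·log₁₀(10^(91.1/10) + 10^(91.8/10) + 10^(88.7/10)) = 10·log₁₀(3543000000) = 95.49 dB SPL.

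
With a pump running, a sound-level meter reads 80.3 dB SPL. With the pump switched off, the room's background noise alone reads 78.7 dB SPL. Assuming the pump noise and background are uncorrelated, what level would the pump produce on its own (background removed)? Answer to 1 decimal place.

75.2 dB SPL

Remove the background by subtracting linear intensities:
L_src = 10·log₁₀(10^(80.3/10) − 10^(78.7/10)) = 10·log₁₀(33020000) = 75.2 dB SPL.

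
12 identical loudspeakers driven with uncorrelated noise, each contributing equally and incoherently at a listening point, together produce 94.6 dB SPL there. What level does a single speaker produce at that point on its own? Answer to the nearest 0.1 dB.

83.8 dB SPL

12 equal incoherent sources add 10·log₁₀(12) = 10.79 dB over one source.
L_one = 94.6 − 10.79 = 83.8 dB SPL.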